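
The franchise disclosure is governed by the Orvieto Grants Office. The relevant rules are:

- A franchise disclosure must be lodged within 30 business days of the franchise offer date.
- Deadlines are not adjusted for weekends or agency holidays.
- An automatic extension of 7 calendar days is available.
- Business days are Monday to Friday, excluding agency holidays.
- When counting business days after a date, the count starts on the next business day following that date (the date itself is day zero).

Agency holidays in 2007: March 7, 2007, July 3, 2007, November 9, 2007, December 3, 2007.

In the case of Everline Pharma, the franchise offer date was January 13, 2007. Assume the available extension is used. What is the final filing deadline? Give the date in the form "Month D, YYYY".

30 business days after January 13, 2007, excluding weekends and holidays, is February 23, 2007.
February 23, 2007 is a Friday; no weekend or holiday adjustment applies.
Add the 7 calendar-day extension to February 23, 2007: March 2, 2007.
No adjustment is made for weekends or holidays, so March 2, 2007 stands.
Deadline: March 2, 2007.

March 2, 2007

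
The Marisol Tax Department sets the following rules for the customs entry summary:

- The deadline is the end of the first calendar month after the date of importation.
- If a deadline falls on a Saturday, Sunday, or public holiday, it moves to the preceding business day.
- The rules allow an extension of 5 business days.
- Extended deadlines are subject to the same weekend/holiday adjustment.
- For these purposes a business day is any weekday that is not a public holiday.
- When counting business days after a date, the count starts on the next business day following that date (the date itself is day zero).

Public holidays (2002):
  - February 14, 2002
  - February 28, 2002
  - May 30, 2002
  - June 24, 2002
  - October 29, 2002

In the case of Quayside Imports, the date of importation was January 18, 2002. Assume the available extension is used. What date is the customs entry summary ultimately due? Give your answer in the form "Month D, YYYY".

1 month after January 18, 2002 falls in February 2002; the last day of that month is February 28, 2002.
February 28, 2002 is a listed holiday; the preceding business day is February 27, 2002 (Wednesday).
Counting 5 further business days from February 27, 2002 reaches March 7, 2002.
Since March 7, 2002 is a Thursday and not a holiday, the date is unchanged.
Deadline: March 7, 2002.

March 7, 2002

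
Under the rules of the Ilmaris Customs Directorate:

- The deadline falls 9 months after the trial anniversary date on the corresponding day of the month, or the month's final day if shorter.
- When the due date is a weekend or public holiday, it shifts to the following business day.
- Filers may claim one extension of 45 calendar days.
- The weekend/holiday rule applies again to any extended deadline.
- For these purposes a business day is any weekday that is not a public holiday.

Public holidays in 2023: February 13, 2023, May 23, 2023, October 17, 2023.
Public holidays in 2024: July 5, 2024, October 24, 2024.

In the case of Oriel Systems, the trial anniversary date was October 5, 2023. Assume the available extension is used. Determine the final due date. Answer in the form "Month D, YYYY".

9 months after October 5, 2023, on the same day of the month, is July 5, 2024.
July 5, 2024 is a listed holiday; the next business day is July 8, 2024 (Monday).
The 45-calendar-day extension moves the deadline from July 8, 2024 to August 22, 2024.
August 22, 2024 (Thursday) is already a business day.
So the filing is due August 22, 2024.

August 22, 2024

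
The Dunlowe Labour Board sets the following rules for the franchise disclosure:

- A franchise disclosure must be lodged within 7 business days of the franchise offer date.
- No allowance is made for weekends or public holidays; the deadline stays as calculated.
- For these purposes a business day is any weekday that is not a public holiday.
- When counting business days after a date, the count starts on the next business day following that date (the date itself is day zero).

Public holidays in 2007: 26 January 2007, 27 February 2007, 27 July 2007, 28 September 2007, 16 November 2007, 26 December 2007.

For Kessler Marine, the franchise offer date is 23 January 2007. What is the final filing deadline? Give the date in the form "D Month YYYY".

2 February 2007

Starting the day after 23 January 2007 and counting 7 business days lands on 2 February 2007.
No adjustment is made for weekends or holidays, so 2 February 2007 stands.
Final deadline: 2 February 2007.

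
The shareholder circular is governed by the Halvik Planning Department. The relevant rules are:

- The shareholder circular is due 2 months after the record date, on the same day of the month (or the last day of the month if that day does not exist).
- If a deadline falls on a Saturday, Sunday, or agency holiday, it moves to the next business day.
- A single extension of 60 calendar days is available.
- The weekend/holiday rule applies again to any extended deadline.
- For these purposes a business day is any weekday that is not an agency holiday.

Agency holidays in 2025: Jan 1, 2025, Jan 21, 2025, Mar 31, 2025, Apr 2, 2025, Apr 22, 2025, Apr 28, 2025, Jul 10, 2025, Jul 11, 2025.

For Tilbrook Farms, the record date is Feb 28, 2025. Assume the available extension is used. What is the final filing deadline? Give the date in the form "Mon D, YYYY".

2 months after Feb 28, 2025, on the same day of the month, is Apr 28, 2025.
Apr 28, 2025 falls on a listed holiday. Rolling to the next business day gives Apr 29, 2025, a Tuesday.
The 60-calendar-day extension moves the deadline from Apr 29, 2025 to Jun 28, 2025.
Because Jun 28, 2025 is a Saturday, the deadline becomes Jun 30, 2025 (Monday).
The final due date is Jun 30, 2025.

Jun 30, 2025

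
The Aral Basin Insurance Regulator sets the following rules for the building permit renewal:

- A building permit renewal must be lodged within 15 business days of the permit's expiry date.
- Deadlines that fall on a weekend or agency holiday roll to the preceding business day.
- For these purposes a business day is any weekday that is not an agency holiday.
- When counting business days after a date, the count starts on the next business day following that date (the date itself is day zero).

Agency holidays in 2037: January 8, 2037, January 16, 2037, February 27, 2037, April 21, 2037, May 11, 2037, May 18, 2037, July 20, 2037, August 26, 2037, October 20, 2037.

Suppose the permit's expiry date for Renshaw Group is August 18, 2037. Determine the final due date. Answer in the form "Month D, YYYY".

Starting the day after August 18, 2037 and counting 15 business days lands on September 9, 2037.
September 9, 2037 (Wednesday) is already a business day.
Deadline: September 9, 2037.

September 9, 2037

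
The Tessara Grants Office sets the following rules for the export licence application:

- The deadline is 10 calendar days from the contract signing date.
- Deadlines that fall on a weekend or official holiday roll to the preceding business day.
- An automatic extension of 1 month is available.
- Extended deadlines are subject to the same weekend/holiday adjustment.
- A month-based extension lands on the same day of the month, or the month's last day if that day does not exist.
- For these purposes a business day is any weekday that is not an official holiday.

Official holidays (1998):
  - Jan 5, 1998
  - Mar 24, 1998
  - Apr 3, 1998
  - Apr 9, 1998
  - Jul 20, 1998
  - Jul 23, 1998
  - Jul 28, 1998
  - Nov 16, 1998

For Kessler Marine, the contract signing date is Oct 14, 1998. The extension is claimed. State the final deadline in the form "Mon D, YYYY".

Nov 23, 1998

Adding 10 calendar days to Oct 14, 1998 gives Oct 24, 1998.
Oct 24, 1998 is a Saturday; the preceding business day is Oct 23, 1998 (Friday).
Add 1 month to Oct 23, 1998: Nov 23, 1998.
Since Nov 23, 1998 is a Monday and not a holiday, the date is unchanged.
Deadline: Nov 23, 1998.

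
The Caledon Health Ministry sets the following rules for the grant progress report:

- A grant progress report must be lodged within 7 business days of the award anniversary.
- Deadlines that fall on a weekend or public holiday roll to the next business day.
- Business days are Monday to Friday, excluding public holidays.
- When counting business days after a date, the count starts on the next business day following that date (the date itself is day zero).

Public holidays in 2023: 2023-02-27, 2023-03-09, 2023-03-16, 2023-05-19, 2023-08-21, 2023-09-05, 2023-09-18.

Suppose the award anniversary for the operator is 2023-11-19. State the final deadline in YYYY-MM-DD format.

2023-11-28

Counting 7 business days after 2023-11-19 (skipping weekends and listed holidays) reaches 2023-11-28.
2023-11-28 (Tuesday) is already a business day.
Final deadline: 2023-11-28.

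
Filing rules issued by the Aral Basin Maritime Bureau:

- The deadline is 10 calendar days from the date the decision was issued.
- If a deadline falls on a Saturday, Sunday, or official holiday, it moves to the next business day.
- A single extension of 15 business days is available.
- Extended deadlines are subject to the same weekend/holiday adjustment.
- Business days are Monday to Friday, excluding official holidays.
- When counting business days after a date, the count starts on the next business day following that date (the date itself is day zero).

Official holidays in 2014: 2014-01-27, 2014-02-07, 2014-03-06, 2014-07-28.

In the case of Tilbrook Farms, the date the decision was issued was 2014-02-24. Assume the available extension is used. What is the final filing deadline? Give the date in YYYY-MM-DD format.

2014-03-28

10 calendar days after 2014-02-24 is 2014-03-06.
2014-03-06 falls on a listed holiday. Rolling to the next business day gives 2014-03-07, a Friday.
Applying the 15-business-day extension: 15 business days after 2014-03-07 is 2014-03-28.
2014-03-28 (Friday) is already a business day.
So the filing is due 2014-03-28.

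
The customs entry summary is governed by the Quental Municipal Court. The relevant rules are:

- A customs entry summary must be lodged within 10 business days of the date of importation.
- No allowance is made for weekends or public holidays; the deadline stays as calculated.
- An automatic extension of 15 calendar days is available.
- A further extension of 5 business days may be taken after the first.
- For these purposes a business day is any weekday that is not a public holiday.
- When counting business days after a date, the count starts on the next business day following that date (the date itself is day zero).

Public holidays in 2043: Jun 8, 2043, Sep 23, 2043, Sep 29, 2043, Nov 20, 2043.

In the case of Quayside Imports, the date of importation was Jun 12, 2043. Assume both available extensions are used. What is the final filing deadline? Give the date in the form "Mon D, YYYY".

Jul 17, 2043

10 business days after Jun 12, 2043, excluding weekends and holidays, is Jun 26, 2043.
Jun 26, 2043 falls on a Friday. The rules make no weekend/holiday allowance, so it remains Jun 26, 2043.
The 15-calendar-day extension moves the deadline from Jun 26, 2043 to Jul 11, 2043.
Jul 11, 2043 is a Saturday; no weekend or holiday adjustment applies.
Counting 5 further business days from Jul 11, 2043 reaches Jul 17, 2043.
No adjustment is made for weekends or holidays, so Jul 17, 2043 stands.
The final due date is Jul 17, 2043.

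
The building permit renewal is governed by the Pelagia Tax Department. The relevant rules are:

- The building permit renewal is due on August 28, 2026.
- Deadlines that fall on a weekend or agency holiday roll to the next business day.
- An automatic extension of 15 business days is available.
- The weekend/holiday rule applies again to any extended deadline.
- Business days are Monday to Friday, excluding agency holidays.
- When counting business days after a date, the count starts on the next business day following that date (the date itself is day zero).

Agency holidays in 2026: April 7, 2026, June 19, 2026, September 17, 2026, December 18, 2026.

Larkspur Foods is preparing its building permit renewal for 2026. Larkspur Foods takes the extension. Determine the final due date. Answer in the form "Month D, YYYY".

Start from the fixed due date, August 28, 2026.
August 28, 2026 falls on a Friday, which is a business day, so no adjustment is needed.
Applying the 15-business-day extension: 15 business days after August 28, 2026 is September 21, 2026.
Since September 21, 2026 is a Monday and not a holiday, the date is unchanged.
Final deadline: September 21, 2026.

September 21, 2026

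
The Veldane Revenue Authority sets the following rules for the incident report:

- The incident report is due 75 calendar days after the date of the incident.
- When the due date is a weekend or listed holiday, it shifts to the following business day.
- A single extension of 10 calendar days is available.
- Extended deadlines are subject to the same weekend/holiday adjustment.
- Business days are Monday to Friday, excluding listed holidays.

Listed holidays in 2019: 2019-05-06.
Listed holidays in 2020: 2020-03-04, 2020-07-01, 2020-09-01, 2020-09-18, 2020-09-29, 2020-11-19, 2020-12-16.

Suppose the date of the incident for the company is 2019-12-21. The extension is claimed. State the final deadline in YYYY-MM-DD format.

Adding 75 calendar days to 2019-12-21 gives 2020-03-05.
2020-03-05 (Thursday) is already a business day.
Applying the 10-calendar-day extension: 2020-03-05 + 10 days = 2020-03-15.
2020-03-15 is a Sunday; the next business day is 2020-03-16 (Monday).
Final deadline: 2020-03-16.

2020-03-16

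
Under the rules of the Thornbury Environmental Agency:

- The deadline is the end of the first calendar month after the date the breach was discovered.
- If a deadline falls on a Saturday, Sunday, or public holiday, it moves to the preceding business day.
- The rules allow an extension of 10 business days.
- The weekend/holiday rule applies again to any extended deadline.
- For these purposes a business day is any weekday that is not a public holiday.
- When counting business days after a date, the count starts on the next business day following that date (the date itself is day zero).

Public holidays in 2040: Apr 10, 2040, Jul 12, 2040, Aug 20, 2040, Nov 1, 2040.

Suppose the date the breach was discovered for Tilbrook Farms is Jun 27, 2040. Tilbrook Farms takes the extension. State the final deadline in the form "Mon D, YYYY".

Aug 14, 2040

The first month after Jun 27, 2040 is July 2040, whose last day is Jul 31, 2040.
Since Jul 31, 2040 is a Tuesday and not a holiday, the date is unchanged.
The 10-business-day extension runs from Jul 31, 2040 to Aug 14, 2040.
Aug 14, 2040 (Tuesday) is already a business day.
Final deadline: Aug 14, 2040.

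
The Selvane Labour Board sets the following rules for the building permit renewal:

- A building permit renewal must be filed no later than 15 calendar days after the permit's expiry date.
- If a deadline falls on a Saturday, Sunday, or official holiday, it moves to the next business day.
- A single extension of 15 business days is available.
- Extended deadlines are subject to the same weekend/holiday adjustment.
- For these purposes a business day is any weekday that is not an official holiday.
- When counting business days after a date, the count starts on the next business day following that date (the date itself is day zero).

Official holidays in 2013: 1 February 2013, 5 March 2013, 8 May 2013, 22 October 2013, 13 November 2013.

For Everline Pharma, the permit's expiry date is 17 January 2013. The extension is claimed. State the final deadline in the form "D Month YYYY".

15 calendar days after 17 January 2013 is 1 February 2013.
1 February 2013 falls on a listed holiday. Rolling to the next business day gives 4 February 2013, a Monday.
Counting 15 further business days from 4 February 2013 reaches 25 February 2013.
25 February 2013 falls on a Monday, which is a business day, so no adjustment is needed.
The final due date is 25 February 2013.

25 February 2013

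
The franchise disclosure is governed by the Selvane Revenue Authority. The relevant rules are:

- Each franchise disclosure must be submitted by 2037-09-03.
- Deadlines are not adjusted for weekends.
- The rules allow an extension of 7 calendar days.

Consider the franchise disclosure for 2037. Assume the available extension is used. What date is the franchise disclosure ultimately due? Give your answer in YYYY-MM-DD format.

2037-09-10

The stated deadline is 2037-09-03.
2037-09-03 falls on a Thursday. The rules make no weekend/holiday allowance, so it remains 2037-09-03.
Applying the 7-calendar-day extension: 2037-09-03 + 7 days = 2037-09-10.
No adjustment is made for weekends or holidays, so 2037-09-10 stands.
Deadline: 2037-09-10.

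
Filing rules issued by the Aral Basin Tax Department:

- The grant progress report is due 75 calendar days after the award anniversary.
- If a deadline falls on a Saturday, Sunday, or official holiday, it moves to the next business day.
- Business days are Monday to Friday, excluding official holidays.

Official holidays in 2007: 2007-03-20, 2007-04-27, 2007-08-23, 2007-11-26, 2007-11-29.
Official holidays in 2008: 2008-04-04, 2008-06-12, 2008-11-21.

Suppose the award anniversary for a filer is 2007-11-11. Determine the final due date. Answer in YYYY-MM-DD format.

2008-01-25

Trigger date 2007-11-11 + 75 calendar days = 2008-01-25.
2008-01-25 (Friday) is already a business day.
Deadline: 2008-01-25.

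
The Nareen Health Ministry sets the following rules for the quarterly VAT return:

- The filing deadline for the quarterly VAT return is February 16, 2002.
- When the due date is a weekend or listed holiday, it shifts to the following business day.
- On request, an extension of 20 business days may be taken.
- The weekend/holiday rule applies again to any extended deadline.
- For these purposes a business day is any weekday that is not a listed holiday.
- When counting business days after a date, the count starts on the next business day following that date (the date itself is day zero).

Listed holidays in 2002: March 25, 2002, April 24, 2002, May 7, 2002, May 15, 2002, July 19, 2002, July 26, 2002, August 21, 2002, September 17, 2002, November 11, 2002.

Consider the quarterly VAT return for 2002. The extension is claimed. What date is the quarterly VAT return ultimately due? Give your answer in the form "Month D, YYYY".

The statutory due date is February 16, 2002.
February 16, 2002 is a Saturday, so it moves to the next business day, February 18, 2002 (Monday).
The 20-business-day extension runs from February 18, 2002 to March 18, 2002.
March 18, 2002 falls on a Monday, which is a business day, so no adjustment is needed.
Final deadline: March 18, 2002.

March 18, 2002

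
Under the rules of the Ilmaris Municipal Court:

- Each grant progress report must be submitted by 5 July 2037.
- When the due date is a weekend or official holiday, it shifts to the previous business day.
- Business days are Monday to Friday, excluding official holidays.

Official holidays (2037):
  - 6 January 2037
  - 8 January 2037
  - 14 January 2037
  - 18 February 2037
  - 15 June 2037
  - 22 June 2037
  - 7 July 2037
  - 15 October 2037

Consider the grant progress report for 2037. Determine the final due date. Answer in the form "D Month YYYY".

The stated deadline is 5 July 2037.
5 July 2037 falls on a Sunday. Rolling to the preceding business day gives 3 July 2037, a Friday.
So the filing is due 3 July 2037.

3 July 2037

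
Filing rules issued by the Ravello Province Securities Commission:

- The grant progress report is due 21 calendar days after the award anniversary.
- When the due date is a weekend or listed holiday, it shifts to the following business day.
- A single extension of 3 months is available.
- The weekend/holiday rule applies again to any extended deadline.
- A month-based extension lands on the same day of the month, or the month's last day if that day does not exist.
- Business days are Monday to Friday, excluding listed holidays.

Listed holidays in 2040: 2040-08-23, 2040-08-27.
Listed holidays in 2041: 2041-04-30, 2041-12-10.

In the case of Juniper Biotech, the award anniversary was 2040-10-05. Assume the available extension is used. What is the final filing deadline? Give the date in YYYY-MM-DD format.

Adding 21 calendar days to 2040-10-05 gives 2040-10-26.
2040-10-26 is a Friday and not a listed holiday, so it stands.
Applying the 3 months extension: 3 months after 2040-10-26 is 2041-01-26.
2041-01-26 is a Saturday; the next business day is 2041-01-28 (Monday).
So the filing is due 2041-01-28.

2041-01-28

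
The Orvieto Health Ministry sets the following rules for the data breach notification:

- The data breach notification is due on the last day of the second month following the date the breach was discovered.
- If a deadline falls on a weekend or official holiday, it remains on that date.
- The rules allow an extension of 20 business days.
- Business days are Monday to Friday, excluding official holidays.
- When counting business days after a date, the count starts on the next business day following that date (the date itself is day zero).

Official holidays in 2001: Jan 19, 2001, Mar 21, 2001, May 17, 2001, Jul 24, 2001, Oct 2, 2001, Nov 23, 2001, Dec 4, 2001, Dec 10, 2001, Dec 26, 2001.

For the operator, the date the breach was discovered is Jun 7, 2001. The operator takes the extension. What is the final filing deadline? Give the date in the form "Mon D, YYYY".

2 months after Jun 7, 2001 falls in August 2001; the last day of that month is Aug 31, 2001.
Aug 31, 2001 falls on a Friday. The rules make no weekend/holiday allowance, so it remains Aug 31, 2001.
Counting 20 further business days from Aug 31, 2001 reaches Sep 28, 2001.
Sep 28, 2001 falls on a Friday. The rules make no weekend/holiday allowance, so it remains Sep 28, 2001.
Deadline: Sep 28, 2001.

Sep 28, 2001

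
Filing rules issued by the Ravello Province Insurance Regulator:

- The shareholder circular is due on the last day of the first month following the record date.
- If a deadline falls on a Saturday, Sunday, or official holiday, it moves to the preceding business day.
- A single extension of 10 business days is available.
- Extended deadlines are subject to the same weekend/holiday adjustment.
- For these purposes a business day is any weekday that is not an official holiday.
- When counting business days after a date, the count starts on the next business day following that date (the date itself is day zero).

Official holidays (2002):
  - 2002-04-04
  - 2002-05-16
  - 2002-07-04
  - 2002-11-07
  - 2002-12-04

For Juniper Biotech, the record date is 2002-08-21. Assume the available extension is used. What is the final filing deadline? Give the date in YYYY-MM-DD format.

2002-10-14

1 month after 2002-08-21 falls in September 2002; the last day of that month is 2002-09-30.
2002-09-30 falls on a Monday, which is a business day, so no adjustment is needed.
The 10-business-day extension runs from 2002-09-30 to 2002-10-14.
2002-10-14 is a Monday and not a listed holiday, so it stands.
The final due date is 2002-10-14.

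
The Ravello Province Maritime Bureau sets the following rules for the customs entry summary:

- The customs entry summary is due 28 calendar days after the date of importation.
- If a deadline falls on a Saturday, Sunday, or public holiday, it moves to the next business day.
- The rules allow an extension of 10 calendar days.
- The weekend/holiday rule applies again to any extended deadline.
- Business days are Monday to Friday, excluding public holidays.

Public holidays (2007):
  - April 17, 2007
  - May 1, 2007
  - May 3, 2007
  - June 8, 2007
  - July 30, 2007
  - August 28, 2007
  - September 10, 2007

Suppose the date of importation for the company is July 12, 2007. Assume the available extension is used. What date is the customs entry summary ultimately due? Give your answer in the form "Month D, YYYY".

28 calendar days after July 12, 2007 is August 9, 2007.
August 9, 2007 (Thursday) is already a business day.
With the 10-day extension, August 9, 2007 becomes August 19, 2007.
August 19, 2007 is a Sunday; the next business day is August 20, 2007 (Monday).
Deadline: August 20, 2007.

August 20, 2007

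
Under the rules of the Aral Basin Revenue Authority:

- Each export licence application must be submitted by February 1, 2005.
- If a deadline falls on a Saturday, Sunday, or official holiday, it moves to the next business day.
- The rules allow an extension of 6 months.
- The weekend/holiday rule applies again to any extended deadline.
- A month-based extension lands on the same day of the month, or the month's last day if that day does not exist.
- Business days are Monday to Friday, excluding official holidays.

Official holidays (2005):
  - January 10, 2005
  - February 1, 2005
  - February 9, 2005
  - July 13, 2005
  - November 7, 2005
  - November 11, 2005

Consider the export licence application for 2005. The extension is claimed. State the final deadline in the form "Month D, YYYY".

August 2, 2005

Start from the fixed due date, February 1, 2005.
February 1, 2005 is a listed holiday; the next business day is February 2, 2005 (Wednesday).
Applying the 6 months extension: 6 months after February 2, 2005 is August 2, 2005.
Since August 2, 2005 is a Tuesday and not a holiday, the date is unchanged.
So the filing is due August 2, 2005.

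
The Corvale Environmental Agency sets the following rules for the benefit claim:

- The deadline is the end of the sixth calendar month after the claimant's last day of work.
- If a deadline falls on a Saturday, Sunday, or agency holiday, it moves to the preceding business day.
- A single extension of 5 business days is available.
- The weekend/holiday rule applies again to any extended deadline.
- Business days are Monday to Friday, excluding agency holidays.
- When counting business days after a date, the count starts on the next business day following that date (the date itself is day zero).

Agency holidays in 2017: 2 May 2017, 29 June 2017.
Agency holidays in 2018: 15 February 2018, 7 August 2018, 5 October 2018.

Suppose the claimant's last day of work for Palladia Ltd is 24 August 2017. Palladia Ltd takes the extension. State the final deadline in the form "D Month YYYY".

7 March 2018

The sixth month after 24 August 2017 is February 2018, whose last day is 28 February 2018.
28 February 2018 (Wednesday) is already a business day.
Applying the 5-business-day extension: 5 business days after 28 February 2018 is 7 March 2018.
Since 7 March 2018 is a Wednesday and not a holiday, the date is unchanged.
So the filing is due 7 March 2018.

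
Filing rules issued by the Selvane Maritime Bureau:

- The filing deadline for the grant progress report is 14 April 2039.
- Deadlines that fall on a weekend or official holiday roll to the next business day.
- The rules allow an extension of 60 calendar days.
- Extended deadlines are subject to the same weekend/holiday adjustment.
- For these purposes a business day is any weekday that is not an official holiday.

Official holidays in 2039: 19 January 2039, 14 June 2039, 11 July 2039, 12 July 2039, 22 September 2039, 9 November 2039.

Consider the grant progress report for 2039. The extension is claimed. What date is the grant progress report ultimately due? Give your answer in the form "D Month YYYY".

13 June 2039

Start from the fixed due date, 14 April 2039.
14 April 2039 falls on a Thursday, which is a business day, so no adjustment is needed.
With the 60-day extension, 14 April 2039 becomes 13 June 2039.
13 June 2039 falls on a Monday, which is a business day, so no adjustment is needed.
The final due date is 13 June 2039.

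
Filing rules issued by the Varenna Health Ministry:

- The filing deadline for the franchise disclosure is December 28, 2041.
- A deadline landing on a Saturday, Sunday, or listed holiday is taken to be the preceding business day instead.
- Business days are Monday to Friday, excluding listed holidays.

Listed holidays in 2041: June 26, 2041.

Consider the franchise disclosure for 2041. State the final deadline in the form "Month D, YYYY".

The stated deadline is December 28, 2041.
December 28, 2041 is a Saturday; the preceding business day is December 27, 2041 (Friday).
Deadline: December 27, 2041.

December 27, 2041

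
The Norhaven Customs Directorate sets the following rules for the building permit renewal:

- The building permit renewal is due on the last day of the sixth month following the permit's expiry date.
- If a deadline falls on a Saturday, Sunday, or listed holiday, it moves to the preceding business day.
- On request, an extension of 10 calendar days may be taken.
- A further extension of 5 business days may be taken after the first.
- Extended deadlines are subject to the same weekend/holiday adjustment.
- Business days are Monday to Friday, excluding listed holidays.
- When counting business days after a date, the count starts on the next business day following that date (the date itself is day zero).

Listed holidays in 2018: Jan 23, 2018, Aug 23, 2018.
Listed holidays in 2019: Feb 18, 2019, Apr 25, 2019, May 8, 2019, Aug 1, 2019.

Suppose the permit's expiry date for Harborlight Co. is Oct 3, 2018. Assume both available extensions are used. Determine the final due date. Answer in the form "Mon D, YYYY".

The sixth month after Oct 3, 2018 is April 2019, whose last day is Apr 30, 2019.
Since Apr 30, 2019 is a Tuesday and not a holiday, the date is unchanged.
With the 10-day extension, Apr 30, 2019 becomes May 10, 2019.
May 10, 2019 falls on a Friday, which is a business day, so no adjustment is needed.
Counting 5 further business days from May 10, 2019 reaches May 17, 2019.
May 17, 2019 (Friday) is already a business day.
The final due date is May 17, 2019.

May 17, 2019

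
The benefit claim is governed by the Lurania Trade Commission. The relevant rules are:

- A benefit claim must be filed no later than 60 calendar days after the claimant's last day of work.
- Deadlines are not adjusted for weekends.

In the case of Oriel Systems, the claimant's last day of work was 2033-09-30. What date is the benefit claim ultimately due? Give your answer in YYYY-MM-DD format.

60 calendar days after 2033-09-30 is 2033-11-29.
2033-11-29 is a Tuesday; no weekend or holiday adjustment applies.
The final due date is 2033-11-29.

2033-11-29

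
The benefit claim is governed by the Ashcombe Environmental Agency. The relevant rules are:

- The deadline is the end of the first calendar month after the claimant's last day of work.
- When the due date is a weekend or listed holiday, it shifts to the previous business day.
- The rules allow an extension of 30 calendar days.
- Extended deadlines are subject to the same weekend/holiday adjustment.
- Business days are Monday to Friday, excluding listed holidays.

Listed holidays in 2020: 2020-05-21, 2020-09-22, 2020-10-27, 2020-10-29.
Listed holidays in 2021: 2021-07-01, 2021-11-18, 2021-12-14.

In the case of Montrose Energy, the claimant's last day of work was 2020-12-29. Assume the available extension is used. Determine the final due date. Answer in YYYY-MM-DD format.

2021-02-26

The first month after 2020-12-29 is January 2021, whose last day is 2021-01-31.
2021-01-31 is a Sunday; the preceding business day is 2021-01-29 (Friday).
With the 30-day extension, 2021-01-29 becomes 2021-02-28.
2021-02-28 is a Sunday; the preceding business day is 2021-02-26 (Friday).
Final deadline: 2021-02-26.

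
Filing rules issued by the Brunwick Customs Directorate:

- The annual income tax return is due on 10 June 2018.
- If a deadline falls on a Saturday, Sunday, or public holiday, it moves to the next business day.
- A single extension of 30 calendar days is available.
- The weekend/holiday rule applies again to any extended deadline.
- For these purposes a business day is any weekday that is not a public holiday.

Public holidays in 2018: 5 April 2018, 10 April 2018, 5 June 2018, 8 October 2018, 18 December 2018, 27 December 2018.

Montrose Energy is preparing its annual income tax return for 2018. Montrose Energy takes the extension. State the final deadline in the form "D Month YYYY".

The statutory due date is 10 June 2018.
Because 10 June 2018 is a Sunday, the deadline becomes 11 June 2018 (Monday).
With the 30-day extension, 11 June 2018 becomes 11 July 2018.
11 July 2018 falls on a Wednesday, which is a business day, so no adjustment is needed.
Deadline: 11 July 2018.

11 July 2018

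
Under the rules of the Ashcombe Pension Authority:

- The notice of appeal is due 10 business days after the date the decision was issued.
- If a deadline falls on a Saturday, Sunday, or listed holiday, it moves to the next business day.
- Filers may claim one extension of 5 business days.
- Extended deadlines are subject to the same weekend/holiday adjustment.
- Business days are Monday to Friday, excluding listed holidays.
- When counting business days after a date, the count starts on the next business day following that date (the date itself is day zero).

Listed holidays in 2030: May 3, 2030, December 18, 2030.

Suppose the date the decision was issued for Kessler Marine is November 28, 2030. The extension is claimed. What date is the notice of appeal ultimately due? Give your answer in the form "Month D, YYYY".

Starting the day after November 28, 2030 and counting 10 business days lands on December 12, 2030.
December 12, 2030 is a Thursday and not a listed holiday, so it stands.
The 5-business-day extension runs from December 12, 2030 to December 20, 2030.
Since December 20, 2030 is a Friday and not a holiday, the date is unchanged.
Final deadline: December 20, 2030.

December 20, 2030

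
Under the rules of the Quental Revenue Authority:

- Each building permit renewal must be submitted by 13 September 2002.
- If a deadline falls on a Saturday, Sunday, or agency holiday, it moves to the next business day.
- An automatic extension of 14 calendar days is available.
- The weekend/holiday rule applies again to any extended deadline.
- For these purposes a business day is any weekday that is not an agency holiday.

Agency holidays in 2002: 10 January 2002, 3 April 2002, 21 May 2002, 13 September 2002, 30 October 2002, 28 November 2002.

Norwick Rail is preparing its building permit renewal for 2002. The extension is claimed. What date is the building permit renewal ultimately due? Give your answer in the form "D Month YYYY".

30 September 2002

The stated deadline is 13 September 2002.
13 September 2002 is a listed holiday; the next business day is 16 September 2002 (Monday).
The 14-calendar-day extension moves the deadline from 16 September 2002 to 30 September 2002.
Since 30 September 2002 is a Monday and not a holiday, the date is unchanged.
So the filing is due 30 September 2002.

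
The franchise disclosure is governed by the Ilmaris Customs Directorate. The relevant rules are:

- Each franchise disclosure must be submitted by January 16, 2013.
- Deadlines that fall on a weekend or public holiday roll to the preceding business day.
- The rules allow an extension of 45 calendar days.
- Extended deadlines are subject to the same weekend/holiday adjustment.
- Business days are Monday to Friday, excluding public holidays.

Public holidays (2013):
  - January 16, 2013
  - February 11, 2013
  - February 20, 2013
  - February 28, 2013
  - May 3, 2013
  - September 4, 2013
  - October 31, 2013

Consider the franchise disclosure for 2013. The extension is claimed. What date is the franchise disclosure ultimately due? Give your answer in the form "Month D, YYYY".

The stated deadline is January 16, 2013.
January 16, 2013 falls on a listed holiday. Rolling to the preceding business day gives January 15, 2013, a Tuesday.
Applying the 45-calendar-day extension: January 15, 2013 + 45 days = March 1, 2013.
March 1, 2013 is a Friday and not a listed holiday, so it stands.
The final due date is March 1, 2013.

March 1, 2013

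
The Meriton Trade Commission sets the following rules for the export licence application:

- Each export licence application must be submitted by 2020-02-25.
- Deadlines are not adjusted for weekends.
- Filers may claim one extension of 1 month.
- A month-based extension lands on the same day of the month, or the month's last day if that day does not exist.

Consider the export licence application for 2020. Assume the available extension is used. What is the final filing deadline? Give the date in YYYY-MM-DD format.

The stated deadline is 2020-02-25.
2020-02-25 is a Tuesday; no weekend or holiday adjustment applies.
Add 1 month to 2020-02-25: 2020-03-25.
No adjustment is made for weekends or holidays, so 2020-03-25 stands.
Deadline: 2020-03-25.

2020-03-25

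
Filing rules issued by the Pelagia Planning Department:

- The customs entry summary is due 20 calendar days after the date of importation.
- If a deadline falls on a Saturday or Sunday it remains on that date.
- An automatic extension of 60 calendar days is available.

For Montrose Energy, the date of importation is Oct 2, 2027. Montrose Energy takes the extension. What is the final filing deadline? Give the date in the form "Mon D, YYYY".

Adding 20 calendar days to Oct 2, 2027 gives Oct 22, 2027.
No adjustment is made for weekends or holidays, so Oct 22, 2027 stands.
The 60-calendar-day extension moves the deadline from Oct 22, 2027 to Dec 21, 2027.
Dec 21, 2027 falls on a Tuesday. The rules make no weekend/holiday allowance, so it remains Dec 21, 2027.
The final due date is Dec 21, 2027.

Dec 21, 2027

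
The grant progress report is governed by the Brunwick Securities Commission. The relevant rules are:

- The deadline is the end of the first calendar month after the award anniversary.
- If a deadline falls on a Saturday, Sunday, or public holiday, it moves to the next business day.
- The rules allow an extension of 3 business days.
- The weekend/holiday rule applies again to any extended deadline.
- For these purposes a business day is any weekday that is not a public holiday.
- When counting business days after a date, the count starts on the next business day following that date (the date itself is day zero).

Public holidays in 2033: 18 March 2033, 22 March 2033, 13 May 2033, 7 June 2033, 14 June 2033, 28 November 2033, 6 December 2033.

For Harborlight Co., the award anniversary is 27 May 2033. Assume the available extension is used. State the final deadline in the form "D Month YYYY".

1 month after 27 May 2033 falls in June 2033; the last day of that month is 30 June 2033.
30 June 2033 falls on a Thursday, which is a business day, so no adjustment is needed.
Applying the 3-business-day extension: 3 business days after 30 June 2033 is 5 July 2033.
Since 5 July 2033 is a Tuesday and not a holiday, the date is unchanged.
Deadline: 5 July 2033.

5 July 2033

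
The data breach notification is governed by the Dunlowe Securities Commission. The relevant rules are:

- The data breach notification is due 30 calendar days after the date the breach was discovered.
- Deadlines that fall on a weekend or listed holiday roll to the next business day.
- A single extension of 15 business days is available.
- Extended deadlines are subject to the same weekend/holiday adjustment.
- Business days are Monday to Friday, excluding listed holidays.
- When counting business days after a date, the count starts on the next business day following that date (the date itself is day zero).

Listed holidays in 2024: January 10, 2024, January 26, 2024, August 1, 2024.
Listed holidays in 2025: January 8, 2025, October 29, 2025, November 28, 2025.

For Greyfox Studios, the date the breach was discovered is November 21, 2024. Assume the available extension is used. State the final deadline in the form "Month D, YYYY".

From November 21, 2024, 30 calendar days later is December 21, 2024.
December 21, 2024 is a Saturday; the next business day is December 23, 2024 (Monday).
Counting 15 further business days from December 23, 2024 reaches January 14, 2025.
January 14, 2025 falls on a Tuesday, which is a business day, so no adjustment is needed.
Final deadline: January 14, 2025.

January 14, 2025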